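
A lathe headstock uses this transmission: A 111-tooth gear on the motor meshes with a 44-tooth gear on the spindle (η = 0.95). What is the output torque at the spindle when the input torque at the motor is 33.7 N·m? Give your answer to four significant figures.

gear mesh 44/111 = 0.3964 → τ = 33.7·0.3964·0.95 = 12.691 N·m

12.69 N·m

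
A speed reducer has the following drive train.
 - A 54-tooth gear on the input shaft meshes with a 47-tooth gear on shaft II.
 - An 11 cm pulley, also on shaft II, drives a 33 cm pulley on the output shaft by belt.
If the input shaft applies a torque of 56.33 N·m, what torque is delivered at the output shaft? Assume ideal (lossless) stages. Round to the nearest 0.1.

147.1 N·m

After the gear mesh (47/54): 56.33 × 0.87037 = 49.028 N·m
After the belt (33/11): 49.028 × 3 = 147.08 N·m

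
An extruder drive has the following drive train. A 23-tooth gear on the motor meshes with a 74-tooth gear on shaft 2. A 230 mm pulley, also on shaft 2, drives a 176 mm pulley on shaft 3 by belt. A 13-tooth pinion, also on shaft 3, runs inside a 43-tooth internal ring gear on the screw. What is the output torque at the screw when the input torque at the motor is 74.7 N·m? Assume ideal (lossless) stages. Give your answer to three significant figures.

608 N·m

Gear mesh: ratio = 74/23 = 3.2174; torque at shaft 2 = 74.7 × 3.2174 = 240.34 N·m.
Belt: ratio = 176/230 = 0.76522; torque at shaft 3 = 240.34 × 0.76522 = 183.91 N·m.
Internal gear: ratio = 43/13 = 3.3077; torque at the screw = 183.91 × 3.3077 = 608.32 N·m.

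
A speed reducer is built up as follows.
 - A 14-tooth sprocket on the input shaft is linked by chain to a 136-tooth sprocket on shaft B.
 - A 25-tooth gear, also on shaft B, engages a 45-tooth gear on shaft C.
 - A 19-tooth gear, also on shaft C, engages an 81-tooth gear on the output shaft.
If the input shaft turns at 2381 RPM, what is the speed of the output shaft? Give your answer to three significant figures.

the input shaft → shaft B (chain, 136/14): 2381 ÷ 9.7143 = 245.1 RPM
shaft B → shaft C (gear mesh, 45/25): 245.1 ÷ 1.8 = 136.17 RPM
shaft C → the output shaft (gear mesh, 81/19): 136.17 ÷ 4.2632 = 31.941 RPM

31.9 RPM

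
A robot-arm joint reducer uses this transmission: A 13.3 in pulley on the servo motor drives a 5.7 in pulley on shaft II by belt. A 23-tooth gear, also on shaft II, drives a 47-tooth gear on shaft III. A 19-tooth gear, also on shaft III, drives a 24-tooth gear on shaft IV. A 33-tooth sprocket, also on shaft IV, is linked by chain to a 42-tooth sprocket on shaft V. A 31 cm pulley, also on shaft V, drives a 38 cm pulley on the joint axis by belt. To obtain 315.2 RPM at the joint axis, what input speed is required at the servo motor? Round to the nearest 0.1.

544.0 RPM

Overall ratio R = 0.42857 × 2.0435 × 1.2632 × 1.2727 × 1.2258 = 1.7259.
Required input speed = output speed × R = 315.2 × 1.7259 = 543.99 RPM.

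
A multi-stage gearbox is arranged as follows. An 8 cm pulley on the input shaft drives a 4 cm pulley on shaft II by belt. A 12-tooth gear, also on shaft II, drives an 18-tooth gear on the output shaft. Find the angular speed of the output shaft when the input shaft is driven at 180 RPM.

Belt: ratio = 4/8 = 0.5, so shaft II turns at 180 / 0.5 = 360 RPM.
Gear mesh: ratio = 18/12 = 1.5, so the output shaft turns at 360 / 1.5 = 240 RPM.

240 RPM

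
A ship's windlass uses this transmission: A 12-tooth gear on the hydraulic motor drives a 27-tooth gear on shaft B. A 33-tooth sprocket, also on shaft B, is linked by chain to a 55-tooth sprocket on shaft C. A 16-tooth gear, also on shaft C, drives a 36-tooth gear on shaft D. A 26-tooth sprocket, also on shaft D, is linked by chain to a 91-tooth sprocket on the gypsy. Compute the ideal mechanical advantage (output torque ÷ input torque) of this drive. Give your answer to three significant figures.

29.5

Each stage contributes driven/driver: gear mesh 27/12 = 2.25, chain 55/33 = 1.6667, gear mesh 36/16 = 2.25, chain 91/26 = 3.5.
Overall: 2.25 × 1.6667 × 2.25 × 3.5 = 29.531.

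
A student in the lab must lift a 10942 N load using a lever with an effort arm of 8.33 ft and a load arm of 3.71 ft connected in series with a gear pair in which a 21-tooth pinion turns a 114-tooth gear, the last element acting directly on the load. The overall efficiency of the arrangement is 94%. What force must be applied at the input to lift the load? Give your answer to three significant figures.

Lever MA = effort arm / load arm = 8.33/3.71 = 2.2453.
Gear pair MA = 114/21 = 5.4286.
Combined ideal MA = 2.2453 × 5.4286 = 12.189.
Actual MA = 12.189 × 0.94 = 11.457.
Effort = load / actual MA = 10942 / 11.457 = 955.02 N.

955 N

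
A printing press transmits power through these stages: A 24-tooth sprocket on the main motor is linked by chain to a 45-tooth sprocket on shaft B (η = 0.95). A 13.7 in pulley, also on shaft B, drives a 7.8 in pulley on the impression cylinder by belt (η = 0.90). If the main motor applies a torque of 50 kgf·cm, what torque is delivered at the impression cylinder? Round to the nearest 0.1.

45.6 kgf·cm

Chain: ratio = 45/24 = 1.875; torque at shaft B = 50 × 1.875 × 0.95 = 89.062 kgf·cm.
Belt: ratio = 7.8/13.7 = 0.56934; torque at the impression cylinder = 89.062 × 0.56934 × 0.90 = 45.636 kgf·cm.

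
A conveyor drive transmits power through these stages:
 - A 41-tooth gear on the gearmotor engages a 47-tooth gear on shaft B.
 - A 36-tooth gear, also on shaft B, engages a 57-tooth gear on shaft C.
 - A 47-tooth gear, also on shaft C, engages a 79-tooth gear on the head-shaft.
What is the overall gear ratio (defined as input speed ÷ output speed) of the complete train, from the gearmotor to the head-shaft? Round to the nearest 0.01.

Each stage contributes driven/driver: gear mesh 47/41 = 1.1463, gear mesh 57/36 = 1.5833, gear mesh 79/47 = 1.6809.
Overall: 1.1463 × 1.5833 × 1.6809 = 3.0508.

3.05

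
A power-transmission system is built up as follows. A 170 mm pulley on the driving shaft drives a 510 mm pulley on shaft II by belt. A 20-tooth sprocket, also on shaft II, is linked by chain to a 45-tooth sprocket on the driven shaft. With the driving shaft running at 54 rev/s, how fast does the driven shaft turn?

the driving shaft → shaft II (belt, 510/170): 54 ÷ 3 = 18 rev/s
shaft II → the driven shaft (chain, 45/20): 18 ÷ 2.25 = 8 rev/s

8 rev/s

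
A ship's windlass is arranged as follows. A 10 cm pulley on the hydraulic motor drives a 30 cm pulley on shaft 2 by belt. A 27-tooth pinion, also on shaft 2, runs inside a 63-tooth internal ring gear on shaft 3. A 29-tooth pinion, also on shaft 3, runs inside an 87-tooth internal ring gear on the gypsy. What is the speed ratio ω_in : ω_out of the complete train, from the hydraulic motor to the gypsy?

Each stage contributes driven/driver: belt 30/10 = 3, internal gear 63/27 = 2.3333, internal gear 87/29 = 3.
Overall: 3 × 2.3333 × 3 = 21.

21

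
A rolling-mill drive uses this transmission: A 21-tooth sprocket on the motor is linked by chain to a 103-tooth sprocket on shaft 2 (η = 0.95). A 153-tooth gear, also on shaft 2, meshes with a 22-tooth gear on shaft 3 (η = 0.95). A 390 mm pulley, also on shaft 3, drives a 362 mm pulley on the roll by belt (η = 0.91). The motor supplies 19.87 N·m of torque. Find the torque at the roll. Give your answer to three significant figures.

10.7 N·m

chain 103/21 = 4.9048 → τ = 19.87·4.9048·0.95 = 92.585 N·m
gear mesh 22/153 = 0.14379 → τ = 92.585·0.14379·0.95 = 12.647 N·m
belt 362/390 = 0.92821 → τ = 12.647·0.92821·0.91 = 10.683 N·m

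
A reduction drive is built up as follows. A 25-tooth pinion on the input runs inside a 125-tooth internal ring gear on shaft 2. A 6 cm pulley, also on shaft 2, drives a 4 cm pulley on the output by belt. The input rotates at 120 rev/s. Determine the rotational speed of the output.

internal gear 125/25 = 5 → 120/5 = 24 rev/s
belt 4/6 = 0.66667 → 24/0.66667 = 36 rev/s

36 rev/s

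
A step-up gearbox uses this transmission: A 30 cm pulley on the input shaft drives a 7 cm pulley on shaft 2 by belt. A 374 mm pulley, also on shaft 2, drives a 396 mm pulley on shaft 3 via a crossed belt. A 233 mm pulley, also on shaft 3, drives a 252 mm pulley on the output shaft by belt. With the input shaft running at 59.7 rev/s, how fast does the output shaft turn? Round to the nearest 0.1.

223.4 rev/s

Belt: ratio = 7/30 = 0.23333, so shaft 2 turns at 59.7 / 0.23333 = 255.86 rev/s.
Belt: ratio = 396/374 = 1.0588, so shaft 3 turns at 255.86 / 1.0588 = 241.64 rev/s.
Belt: ratio = 252/233 = 1.0815, so the output shaft turns at 241.64 / 1.0815 = 223.42 rev/s.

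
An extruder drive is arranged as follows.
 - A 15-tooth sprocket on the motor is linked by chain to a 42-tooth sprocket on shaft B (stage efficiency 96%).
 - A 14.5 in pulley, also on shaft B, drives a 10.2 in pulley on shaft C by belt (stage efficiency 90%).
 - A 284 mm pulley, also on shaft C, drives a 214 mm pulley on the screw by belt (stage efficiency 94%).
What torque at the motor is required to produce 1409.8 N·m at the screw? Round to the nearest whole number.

1170 N·m

Overall ratio R = 2.8 × 0.70345 × 0.75352 = 1.4842; overall efficiency η = 0.96 × 0.90 × 0.94 = 0.8122.
Input torque = output torque / (R × η) = 1409.8 / (1.4842 × 0.8122) = 1169.6 N·m.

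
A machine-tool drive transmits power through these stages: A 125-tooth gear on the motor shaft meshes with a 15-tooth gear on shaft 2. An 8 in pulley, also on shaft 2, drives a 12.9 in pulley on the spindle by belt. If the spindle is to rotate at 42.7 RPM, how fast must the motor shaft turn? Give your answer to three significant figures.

Overall ratio R = 0.12 × 1.6125 = 0.1935.
Required input speed = output speed × R = 42.7 × 0.1935 = 8.2625 RPM.

8.26 RPM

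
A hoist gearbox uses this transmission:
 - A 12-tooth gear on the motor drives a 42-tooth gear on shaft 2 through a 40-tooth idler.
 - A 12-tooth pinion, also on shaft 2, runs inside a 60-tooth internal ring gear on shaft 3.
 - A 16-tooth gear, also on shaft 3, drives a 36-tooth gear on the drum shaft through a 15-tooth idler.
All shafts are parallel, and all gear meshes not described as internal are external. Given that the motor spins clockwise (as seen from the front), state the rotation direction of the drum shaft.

the motor → shaft 2: driver → idler → driven is 2 external meshes, 2 reversals → CW.
shaft 2 → shaft 3: internal mesh, same direction → CW.
shaft 3 → the drum shaft: driver → idler → driven is 2 external meshes, 2 reversals → CW.
4 reversals in total — an even number — so the drum shaft turns the same way as the motor.

clockwise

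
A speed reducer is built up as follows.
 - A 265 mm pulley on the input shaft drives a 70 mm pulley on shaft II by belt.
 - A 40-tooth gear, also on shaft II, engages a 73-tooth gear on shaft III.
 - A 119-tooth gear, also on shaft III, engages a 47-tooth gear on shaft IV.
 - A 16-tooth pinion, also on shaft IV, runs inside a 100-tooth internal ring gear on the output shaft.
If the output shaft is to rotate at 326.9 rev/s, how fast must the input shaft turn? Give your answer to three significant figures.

389 rev/s

Overall ratio R = 0.26415 × 1.825 × 0.39496 × 6.25 = 1.19.
Required input speed = output speed × R = 326.9 × 1.19 = 389.01 rev/s.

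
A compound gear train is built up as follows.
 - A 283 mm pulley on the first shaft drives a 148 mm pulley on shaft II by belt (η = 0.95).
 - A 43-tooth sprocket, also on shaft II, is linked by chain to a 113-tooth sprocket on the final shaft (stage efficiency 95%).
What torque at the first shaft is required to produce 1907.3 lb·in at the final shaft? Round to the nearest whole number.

1538 lb·in

Overall ratio R = 0.52297 × 2.6279 = 1.3743; overall efficiency η = 0.95 × 0.95 = 0.9025.
Input torque = output torque / (R × η) = 1907.3 / (1.3743 × 0.9025) = 1537.8 lb·in.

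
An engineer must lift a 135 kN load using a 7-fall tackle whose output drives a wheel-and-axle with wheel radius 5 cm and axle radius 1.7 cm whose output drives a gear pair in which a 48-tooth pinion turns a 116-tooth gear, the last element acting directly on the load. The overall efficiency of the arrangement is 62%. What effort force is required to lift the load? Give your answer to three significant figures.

4.38 kN

Block-and-tackle MA = number of supporting rope parts = 7.
Wheel-and-axle MA = R/r = 5/1.7 = 2.9412.
Gear pair MA = 116/48 = 2.4167.
Combined ideal MA = 7 × 2.9412 × 2.4167 = 49.755.
Actual MA = 49.755 × 0.62 = 30.848.
Effort = load / actual MA = 135 / 30.848 = 4.3763 kN.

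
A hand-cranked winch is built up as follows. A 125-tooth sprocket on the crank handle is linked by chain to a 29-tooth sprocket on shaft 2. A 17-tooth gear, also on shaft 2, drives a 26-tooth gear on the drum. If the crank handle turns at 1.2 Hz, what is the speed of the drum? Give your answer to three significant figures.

the crank handle → shaft 2 (chain, 29/125): 1.2 ÷ 0.232 = 5.1724 Hz
shaft 2 → the drum (gear mesh, 26/17): 5.1724 ÷ 1.5294 = 3.382 Hz

3.38 Hz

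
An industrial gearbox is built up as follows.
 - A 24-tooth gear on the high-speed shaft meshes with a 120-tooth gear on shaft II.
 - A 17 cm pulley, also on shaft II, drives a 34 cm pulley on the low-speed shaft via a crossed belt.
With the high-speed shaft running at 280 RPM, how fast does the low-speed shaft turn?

Gear mesh: ratio = 120/24 = 5, so shaft II turns at 280 / 5 = 56 RPM.
Belt: ratio = 34/17 = 2, so the low-speed shaft turns at 56 / 2 = 28 RPM.

28 RPM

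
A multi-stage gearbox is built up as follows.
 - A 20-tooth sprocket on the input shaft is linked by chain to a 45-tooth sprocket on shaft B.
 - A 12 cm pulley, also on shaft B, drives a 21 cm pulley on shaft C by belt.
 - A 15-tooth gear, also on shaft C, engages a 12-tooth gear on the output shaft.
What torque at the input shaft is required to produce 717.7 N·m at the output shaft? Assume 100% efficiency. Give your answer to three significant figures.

228 N·m

Overall ratio R = 2.25 × 1.75 × 0.8 = 3.15.
Input torque = output torque / R = 717.7 / 3.15 = 227.84 N·m.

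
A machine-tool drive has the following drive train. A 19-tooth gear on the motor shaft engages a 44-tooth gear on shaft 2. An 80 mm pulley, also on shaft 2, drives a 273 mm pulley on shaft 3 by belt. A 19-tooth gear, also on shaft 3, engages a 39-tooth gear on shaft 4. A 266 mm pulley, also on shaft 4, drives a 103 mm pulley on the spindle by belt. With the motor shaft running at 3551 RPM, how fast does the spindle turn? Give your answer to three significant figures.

the motor shaft → shaft 2 (gear mesh, 44/19): 3551 ÷ 2.3158 = 1533.4 RPM
shaft 2 → shaft 3 (belt, 273/80): 1533.4 ÷ 3.4125 = 449.34 RPM
shaft 3 → shaft 4 (gear mesh, 39/19): 449.34 ÷ 2.0526 = 218.91 RPM
shaft 4 → the spindle (belt, 103/266): 218.91 ÷ 0.38722 = 565.34 RPM

565 RPM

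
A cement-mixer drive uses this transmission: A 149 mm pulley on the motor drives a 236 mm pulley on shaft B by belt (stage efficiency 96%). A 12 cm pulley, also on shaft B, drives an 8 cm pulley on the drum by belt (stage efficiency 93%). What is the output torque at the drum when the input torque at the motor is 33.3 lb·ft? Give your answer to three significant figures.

Belt: ratio = 236/149 = 1.5839; torque at shaft B = 33.3 × 1.5839 × 0.96 = 50.634 lb·ft.
Belt: ratio = 8/12 = 0.66667; torque at the drum = 50.634 × 0.66667 × 0.93 = 31.393 lb·ft.

31.4 lb·ft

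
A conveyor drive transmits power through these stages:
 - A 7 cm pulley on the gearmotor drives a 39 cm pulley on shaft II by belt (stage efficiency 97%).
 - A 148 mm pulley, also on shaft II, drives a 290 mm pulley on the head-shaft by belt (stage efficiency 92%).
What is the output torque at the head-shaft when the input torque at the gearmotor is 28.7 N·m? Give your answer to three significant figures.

280 N·m

After the belt (39/7): 28.7 × 5.5714 × 0.97 = 155.1 N·m
After the belt (290/148): 155.1 × 1.9595 × 0.92 = 279.6 N·m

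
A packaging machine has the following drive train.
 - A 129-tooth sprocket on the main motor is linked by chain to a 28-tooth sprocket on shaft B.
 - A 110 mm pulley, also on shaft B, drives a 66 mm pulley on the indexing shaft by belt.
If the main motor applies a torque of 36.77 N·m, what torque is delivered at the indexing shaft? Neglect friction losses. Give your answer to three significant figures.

After the chain (28/129): 36.77 × 0.21705 = 7.9811 N·m
After the belt (66/110): 7.9811 × 0.6 = 4.7887 N·m

4.79 N·m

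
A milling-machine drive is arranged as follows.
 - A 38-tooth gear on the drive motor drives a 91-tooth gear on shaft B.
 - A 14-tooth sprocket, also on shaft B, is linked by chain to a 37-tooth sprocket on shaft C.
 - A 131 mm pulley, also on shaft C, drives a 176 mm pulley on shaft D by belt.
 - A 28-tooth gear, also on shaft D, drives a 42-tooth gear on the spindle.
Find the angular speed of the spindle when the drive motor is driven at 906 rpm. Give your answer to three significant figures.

71.0 rpm

gear mesh 91/38 = 2.3947 → 906/2.3947 = 378.33 rpm
chain 37/14 = 2.6429 → 378.33/2.6429 = 143.15 rpm
belt 176/131 = 1.3435 → 143.15/1.3435 = 106.55 rpm
gear mesh 42/28 = 1.5 → 106.55/1.5 = 71.034 rpm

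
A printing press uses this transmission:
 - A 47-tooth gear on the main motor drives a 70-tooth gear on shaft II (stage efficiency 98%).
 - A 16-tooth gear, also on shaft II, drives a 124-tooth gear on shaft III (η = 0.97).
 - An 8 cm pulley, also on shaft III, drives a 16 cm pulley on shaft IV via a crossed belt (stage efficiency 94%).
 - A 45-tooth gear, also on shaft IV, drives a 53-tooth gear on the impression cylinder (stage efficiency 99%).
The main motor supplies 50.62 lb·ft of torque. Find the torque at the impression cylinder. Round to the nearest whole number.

1218 lb·ft

gear mesh 70/47 = 1.4894 → τ = 50.62·1.4894·0.98 = 73.884 lb·ft
gear mesh 124/16 = 7.75 → τ = 73.884·7.75·0.97 = 555.42 lb·ft
belt 16/8 = 2 → τ = 555.42·2·0.94 = 1044.2 lb·ft
gear mesh 53/45 = 1.1778 → τ = 1044.2·1.1778·0.99 = 1217.5 lb·ft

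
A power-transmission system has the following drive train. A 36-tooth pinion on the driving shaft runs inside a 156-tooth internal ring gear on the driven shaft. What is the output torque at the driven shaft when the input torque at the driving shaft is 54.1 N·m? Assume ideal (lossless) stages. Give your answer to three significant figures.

Internal gear: ratio = 156/36 = 4.3333; torque at the driven shaft = 54.1 × 4.3333 = 234.43 N·m.

234 N·m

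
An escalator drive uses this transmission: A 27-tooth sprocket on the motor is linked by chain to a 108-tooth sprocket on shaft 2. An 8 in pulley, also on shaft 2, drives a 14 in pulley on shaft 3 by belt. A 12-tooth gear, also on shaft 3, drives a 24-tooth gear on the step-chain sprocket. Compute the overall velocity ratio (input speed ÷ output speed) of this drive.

14

Each stage contributes driven/driver: chain 108/27 = 4, belt 14/8 = 1.75, gear mesh 24/12 = 2.
Overall: 4 × 1.75 × 2 = 14.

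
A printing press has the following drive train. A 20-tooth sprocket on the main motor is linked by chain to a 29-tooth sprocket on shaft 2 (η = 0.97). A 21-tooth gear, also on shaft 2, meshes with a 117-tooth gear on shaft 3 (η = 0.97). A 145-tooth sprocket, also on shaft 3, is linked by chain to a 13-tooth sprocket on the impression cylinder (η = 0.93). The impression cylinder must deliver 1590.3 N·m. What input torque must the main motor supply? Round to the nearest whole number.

2509 N·m

Overall ratio R = 1.45 × 5.5714 × 0.089655 = 0.72429; overall efficiency η = 0.97 × 0.97 × 0.93 = 0.8750.
Input torque = output torque / (R × η) = 1590.3 / (0.72429 × 0.8750) = 2509.2 N·m.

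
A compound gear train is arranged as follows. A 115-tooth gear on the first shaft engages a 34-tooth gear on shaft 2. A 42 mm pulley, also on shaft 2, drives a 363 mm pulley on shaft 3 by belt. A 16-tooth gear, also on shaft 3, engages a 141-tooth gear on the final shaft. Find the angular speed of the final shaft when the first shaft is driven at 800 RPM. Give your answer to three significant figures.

35.5 RPM

gear mesh 34/115 = 0.29565 → 800/0.29565 = 2705.9 RPM
belt 363/42 = 8.6429 → 2705.9/8.6429 = 313.08 RPM
gear mesh 141/16 = 8.8125 → 313.08/8.8125 = 35.527 RPM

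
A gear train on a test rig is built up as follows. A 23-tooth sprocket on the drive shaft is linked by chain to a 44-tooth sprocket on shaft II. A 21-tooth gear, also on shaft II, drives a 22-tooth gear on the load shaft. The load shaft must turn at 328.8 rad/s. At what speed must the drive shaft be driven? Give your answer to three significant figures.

Overall ratio R = 1.913 × 1.0476 = 2.0041.
Required input speed = output speed × R = 328.8 × 2.0041 = 658.96 rad/s.

659 rad/s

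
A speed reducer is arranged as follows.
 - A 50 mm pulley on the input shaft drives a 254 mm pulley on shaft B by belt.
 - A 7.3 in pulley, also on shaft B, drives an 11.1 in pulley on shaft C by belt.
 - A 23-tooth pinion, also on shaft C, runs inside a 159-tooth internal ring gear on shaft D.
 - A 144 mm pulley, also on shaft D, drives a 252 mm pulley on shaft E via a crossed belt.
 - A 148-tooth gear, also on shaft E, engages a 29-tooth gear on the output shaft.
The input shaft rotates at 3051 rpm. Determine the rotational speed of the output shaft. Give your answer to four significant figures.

166.6 rpm

Belt: ratio = 254/50 = 5.08, so shaft B turns at 3051 / 5.08 = 600.59 rpm.
Belt: ratio = 11.1/7.3 = 1.5205, so shaft C turns at 600.59 / 1.5205 = 394.98 rpm.
Internal gear: ratio = 159/23 = 6.913, so shaft D turns at 394.98 / 6.913 = 57.136 rpm.
Belt: ratio = 252/144 = 1.75, so shaft E turns at 57.136 / 1.75 = 32.649 rpm.
Gear mesh: ratio = 29/148 = 0.19595, so the output shaft turns at 32.649 / 0.19595 = 166.62 rpm.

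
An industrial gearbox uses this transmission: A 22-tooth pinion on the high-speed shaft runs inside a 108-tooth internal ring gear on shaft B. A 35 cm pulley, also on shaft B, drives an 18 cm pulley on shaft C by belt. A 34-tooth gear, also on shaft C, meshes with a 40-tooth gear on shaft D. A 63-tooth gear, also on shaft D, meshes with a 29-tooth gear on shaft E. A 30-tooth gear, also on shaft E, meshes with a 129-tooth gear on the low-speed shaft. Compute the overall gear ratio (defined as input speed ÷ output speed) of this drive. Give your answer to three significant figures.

Each stage contributes driven/driver: internal gear 108/22 = 4.9091, belt 18/35 = 0.51429, gear mesh 40/34 = 1.1765, gear mesh 29/63 = 0.46032, gear mesh 129/30 = 4.3.
Overall: 4.9091 × 0.51429 × 1.1765 × 0.46032 × 4.3 = 5.8791.

5.88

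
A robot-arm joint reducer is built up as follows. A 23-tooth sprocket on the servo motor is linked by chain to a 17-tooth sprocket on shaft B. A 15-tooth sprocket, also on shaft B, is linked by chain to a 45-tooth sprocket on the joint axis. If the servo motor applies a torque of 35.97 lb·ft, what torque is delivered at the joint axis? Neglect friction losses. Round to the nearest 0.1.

79.8 lb·ft

Chain: ratio = 17/23 = 0.73913; torque at shaft B = 35.97 × 0.73913 = 26.587 lb·ft.
Chain: ratio = 45/15 = 3; torque at the joint axis = 26.587 × 3 = 79.76 lb·ft.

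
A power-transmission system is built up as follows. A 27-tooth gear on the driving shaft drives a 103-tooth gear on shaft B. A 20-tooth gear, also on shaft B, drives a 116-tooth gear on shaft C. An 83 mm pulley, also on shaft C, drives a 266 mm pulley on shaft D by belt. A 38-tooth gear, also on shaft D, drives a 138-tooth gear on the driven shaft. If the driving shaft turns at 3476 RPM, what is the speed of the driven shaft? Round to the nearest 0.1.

Gear mesh: ratio = 103/27 = 3.8148, so shaft B turns at 3476 / 3.8148 = 911.18 RPM.
Gear mesh: ratio = 116/20 = 5.8, so shaft C turns at 911.18 / 5.8 = 157.1 RPM.
Belt: ratio = 266/83 = 3.2048, so shaft D turns at 157.1 / 3.2048 = 49.02 RPM.
Gear mesh: ratio = 138/38 = 3.6316, so the driven shaft turns at 49.02 / 3.6316 = 13.498 RPM.

13.5 RPM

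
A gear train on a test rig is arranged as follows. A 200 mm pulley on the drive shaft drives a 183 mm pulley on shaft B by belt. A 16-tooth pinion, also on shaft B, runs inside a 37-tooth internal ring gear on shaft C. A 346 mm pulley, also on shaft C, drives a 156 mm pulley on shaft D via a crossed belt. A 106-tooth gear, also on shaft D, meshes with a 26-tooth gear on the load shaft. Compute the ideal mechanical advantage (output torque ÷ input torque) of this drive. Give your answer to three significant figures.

0.234

Each stage contributes driven/driver: belt 183/200 = 0.915, internal gear 37/16 = 2.3125, belt 156/346 = 0.45087, gear mesh 26/106 = 0.24528.
Overall: 0.915 × 2.3125 × 0.45087 × 0.24528 = 0.234.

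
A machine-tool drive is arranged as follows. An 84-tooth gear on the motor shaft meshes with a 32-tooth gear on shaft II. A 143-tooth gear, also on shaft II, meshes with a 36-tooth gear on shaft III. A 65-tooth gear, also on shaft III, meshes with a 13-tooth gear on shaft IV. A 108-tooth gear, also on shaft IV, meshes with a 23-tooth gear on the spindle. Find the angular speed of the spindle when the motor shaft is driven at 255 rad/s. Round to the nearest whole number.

the motor shaft → shaft II (gear mesh, 32/84): 255 ÷ 0.38095 = 669.38 rad/s
shaft II → shaft III (gear mesh, 36/143): 669.38 ÷ 0.25175 = 2658.9 rad/s
shaft III → shaft IV (gear mesh, 13/65): 2658.9 ÷ 0.2 = 13295 rad/s
shaft IV → the spindle (gear mesh, 23/108): 13295 ÷ 0.21296 = 62426 rad/s

62426 rad/s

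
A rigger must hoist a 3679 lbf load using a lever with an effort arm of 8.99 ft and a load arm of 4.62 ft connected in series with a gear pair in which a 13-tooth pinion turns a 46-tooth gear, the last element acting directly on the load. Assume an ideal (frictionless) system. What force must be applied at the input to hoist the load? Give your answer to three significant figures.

Lever MA = effort arm / load arm = 8.99/4.62 = 1.9459.
Gear pair MA = 46/13 = 3.5385.
Combined ideal MA = 1.9459 × 3.5385 = 6.8854.
Effort = load / MA = 3679 / 6.8854 = 534.32 lbf.

534 lbf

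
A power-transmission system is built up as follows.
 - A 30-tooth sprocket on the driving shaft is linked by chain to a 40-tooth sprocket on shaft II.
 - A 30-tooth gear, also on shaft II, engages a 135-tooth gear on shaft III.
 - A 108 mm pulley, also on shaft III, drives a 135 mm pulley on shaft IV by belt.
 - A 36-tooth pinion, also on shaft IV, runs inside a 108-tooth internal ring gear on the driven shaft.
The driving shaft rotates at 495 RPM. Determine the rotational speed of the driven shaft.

22 RPM

Chain: ratio = 40/30 = 1.3333, so shaft II turns at 495 / 1.3333 = 371.25 RPM.
Gear mesh: ratio = 135/30 = 4.5, so shaft III turns at 371.25 / 4.5 = 82.5 RPM.
Belt: ratio = 135/108 = 1.25, so shaft IV turns at 82.5 / 1.25 = 66 RPM.
Internal gear: ratio = 108/36 = 3, so the driven shaft turns at 66 / 3 = 22 RPM.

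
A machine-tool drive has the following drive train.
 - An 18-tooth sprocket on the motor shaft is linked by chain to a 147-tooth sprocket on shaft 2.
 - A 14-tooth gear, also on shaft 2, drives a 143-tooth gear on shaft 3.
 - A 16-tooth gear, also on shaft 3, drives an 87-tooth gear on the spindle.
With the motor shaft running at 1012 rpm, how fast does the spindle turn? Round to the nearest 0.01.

2.23 rpm

Chain: ratio = 147/18 = 8.1667, so shaft 2 turns at 1012 / 8.1667 = 123.92 rpm.
Gear mesh: ratio = 143/14 = 10.214, so shaft 3 turns at 123.92 / 10.214 = 12.132 rpm.
Gear mesh: ratio = 87/16 = 5.4375, so the spindle turns at 12.132 / 5.4375 = 2.2311 rpm.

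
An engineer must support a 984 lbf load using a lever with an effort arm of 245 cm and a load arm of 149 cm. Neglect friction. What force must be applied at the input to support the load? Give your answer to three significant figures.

598 lbf

Lever MA = effort arm / load arm = 245/149 = 1.6443.
Effort = load / MA = 984 / 1.6443 = 598.43 lbf.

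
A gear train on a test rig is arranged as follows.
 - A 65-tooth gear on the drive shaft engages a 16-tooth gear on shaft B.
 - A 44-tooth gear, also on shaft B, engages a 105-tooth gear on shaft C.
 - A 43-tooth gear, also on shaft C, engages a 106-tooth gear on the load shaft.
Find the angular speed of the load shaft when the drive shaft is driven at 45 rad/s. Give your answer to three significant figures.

31.1 rad/s

the drive shaft → shaft B (gear mesh, 16/65): 45 ÷ 0.24615 = 182.81 rad/s
shaft B → shaft C (gear mesh, 105/44): 182.81 ÷ 2.3864 = 76.607 rad/s
shaft C → the load shaft (gear mesh, 106/43): 76.607 ÷ 2.4651 = 31.076 rad/s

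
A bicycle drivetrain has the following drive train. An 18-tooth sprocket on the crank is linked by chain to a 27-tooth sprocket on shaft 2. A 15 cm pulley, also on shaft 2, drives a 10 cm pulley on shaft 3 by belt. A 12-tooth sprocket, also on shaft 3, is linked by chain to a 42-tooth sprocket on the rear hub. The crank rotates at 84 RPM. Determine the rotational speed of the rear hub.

the crank → shaft 2 (chain, 27/18): 84 ÷ 1.5 = 56 RPM
shaft 2 → shaft 3 (belt, 10/15): 56 ÷ 0.66667 = 84 RPM
shaft 3 → the rear hub (chain, 42/12): 84 ÷ 3.5 = 24 RPM

24 RPM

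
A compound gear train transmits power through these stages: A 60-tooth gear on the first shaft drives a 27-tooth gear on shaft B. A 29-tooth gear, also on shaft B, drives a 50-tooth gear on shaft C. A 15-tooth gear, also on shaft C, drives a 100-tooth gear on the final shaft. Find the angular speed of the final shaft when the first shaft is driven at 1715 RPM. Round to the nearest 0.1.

331.6 RPM

the first shaft → shaft B (gear mesh, 27/60): 1715 ÷ 0.45 = 3811.1 RPM
shaft B → shaft C (gear mesh, 50/29): 3811.1 ÷ 1.7241 = 2210.4 RPM
shaft C → the final shaft (gear mesh, 100/15): 2210.4 ÷ 6.6667 = 331.57 RPM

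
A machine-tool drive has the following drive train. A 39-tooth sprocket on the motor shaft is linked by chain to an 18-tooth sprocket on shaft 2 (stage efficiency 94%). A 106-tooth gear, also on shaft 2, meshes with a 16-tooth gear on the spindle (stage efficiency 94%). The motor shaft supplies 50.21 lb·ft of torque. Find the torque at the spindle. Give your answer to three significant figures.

3.09 lb·ft

Chain: ratio = 18/39 = 0.46154; torque at shaft 2 = 50.21 × 0.46154 × 0.94 = 21.783 lb·ft.
Gear mesh: ratio = 16/106 = 0.15094; torque at the spindle = 21.783 × 0.15094 × 0.94 = 3.0908 lb·ft.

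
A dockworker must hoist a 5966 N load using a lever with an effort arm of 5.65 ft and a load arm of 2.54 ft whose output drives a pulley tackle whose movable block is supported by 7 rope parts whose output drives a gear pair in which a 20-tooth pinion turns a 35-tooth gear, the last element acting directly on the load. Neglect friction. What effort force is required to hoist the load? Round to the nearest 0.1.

218.9 N

Lever MA = effort arm / load arm = 5.65/2.54 = 2.2244.
Block-and-tackle MA = number of supporting rope parts = 7.
Gear pair MA = 35/20 = 1.75.
Combined ideal MA = 2.2244 × 7 × 1.75 = 27.249.
Effort = load / MA = 5966 / 27.249 = 218.94 N.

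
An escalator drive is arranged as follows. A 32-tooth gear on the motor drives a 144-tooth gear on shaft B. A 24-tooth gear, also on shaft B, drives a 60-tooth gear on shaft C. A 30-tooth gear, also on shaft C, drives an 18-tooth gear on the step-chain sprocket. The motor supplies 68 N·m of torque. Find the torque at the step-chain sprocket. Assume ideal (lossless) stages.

459 N·m

gear mesh 144/32 = 4.5 → τ = 68·4.5 = 306 N·m
gear mesh 60/24 = 2.5 → τ = 306·2.5 = 765 N·m
gear mesh 18/30 = 0.6 → τ = 765·0.6 = 459 N·m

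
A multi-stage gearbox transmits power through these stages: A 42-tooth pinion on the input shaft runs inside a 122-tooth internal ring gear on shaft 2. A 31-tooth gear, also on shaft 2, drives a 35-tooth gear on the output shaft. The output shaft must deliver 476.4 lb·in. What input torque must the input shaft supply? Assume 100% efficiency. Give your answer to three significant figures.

Overall ratio R = 2.9048 × 1.129 = 3.2796.
Input torque = output torque / R = 476.4 / 3.2796 = 145.26 lb·in.

145 lb·in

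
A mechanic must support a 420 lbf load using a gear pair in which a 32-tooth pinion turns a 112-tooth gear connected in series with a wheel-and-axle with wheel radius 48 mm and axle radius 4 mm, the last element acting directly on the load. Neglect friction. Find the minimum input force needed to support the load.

Gear pair MA = 112/32 = 3.5.
Wheel-and-axle MA = R/r = 48/4 = 12.
Combined ideal MA = 3.5 × 12 = 42.
Effort = load / MA = 420 / 42 = 10 lbf.

10 lbf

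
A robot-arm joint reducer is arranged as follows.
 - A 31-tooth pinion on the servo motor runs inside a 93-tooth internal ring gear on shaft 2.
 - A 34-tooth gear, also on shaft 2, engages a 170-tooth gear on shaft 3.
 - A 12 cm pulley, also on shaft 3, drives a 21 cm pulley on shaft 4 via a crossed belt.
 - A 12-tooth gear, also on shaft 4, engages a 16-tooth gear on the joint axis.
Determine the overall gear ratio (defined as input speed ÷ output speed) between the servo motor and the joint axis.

35

Each stage contributes driven/driver: internal gear 93/31 = 3, gear mesh 170/34 = 5, belt 21/12 = 1.75, gear mesh 16/12 = 1.3333.
Overall: 3 × 5 × 1.75 × 1.3333 = 35.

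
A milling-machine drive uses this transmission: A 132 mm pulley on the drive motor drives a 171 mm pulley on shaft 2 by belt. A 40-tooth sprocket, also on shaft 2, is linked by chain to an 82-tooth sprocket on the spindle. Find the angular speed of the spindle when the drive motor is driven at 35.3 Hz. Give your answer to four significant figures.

the drive motor → shaft 2 (belt, 171/132): 35.3 ÷ 1.2955 = 27.249 Hz
shaft 2 → the spindle (chain, 82/40): 27.249 ÷ 2.05 = 13.292 Hz

13.29 Hz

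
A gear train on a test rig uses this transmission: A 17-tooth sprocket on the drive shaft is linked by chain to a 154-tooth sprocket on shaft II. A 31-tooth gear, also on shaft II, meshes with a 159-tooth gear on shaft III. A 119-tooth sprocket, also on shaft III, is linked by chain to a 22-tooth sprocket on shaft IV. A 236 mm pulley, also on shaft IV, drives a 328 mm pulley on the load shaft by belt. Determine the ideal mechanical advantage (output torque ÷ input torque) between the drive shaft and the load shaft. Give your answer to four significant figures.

11.94

Each stage contributes driven/driver: chain 154/17 = 9.0588, gear mesh 159/31 = 5.129, chain 22/119 = 0.18487, belt 328/236 = 1.3898.
Overall: 9.0588 × 5.129 × 0.18487 × 1.3898 = 11.938.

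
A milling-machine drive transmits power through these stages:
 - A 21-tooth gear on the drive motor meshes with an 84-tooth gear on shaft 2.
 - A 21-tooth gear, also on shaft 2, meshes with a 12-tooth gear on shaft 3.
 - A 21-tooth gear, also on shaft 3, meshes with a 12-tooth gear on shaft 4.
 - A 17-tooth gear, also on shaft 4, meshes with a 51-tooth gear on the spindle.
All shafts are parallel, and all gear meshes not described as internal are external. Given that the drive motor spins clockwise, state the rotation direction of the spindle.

the drive motor → shaft 2: external mesh, 1 reversal → CCW.
shaft 2 → shaft 3: external mesh, 1 reversal → CW.
shaft 3 → shaft 4: external mesh, 1 reversal → CCW.
shaft 4 → the spindle: external mesh, 1 reversal → CW.
4 reversals in total — an even number — so the spindle turns the same way as the drive motor.

clockwise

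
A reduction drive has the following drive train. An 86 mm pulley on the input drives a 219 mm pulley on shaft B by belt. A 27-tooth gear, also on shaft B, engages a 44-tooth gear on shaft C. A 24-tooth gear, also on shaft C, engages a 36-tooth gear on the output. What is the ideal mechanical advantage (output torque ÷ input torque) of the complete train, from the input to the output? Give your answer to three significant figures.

Each stage contributes driven/driver: belt 219/86 = 2.5465, gear mesh 44/27 = 1.6296, gear mesh 36/24 = 1.5.
Overall: 2.5465 × 1.6296 × 1.5 = 6.2248.

6.22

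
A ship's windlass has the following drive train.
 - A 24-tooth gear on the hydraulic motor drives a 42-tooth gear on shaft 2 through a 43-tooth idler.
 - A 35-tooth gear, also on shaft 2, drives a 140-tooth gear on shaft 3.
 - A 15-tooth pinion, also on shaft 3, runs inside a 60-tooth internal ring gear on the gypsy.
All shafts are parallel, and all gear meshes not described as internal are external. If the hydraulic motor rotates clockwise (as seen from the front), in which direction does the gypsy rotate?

counterclockwise

the hydraulic motor → shaft 2: driver → idler → driven is 2 external meshes, 2 reversals → CW.
shaft 2 → shaft 3: external mesh, 1 reversal → CCW.
shaft 3 → the gypsy: internal mesh, same direction → CCW.
3 reversals in total — an odd number — so the gypsy turns opposite to the hydraulic motor.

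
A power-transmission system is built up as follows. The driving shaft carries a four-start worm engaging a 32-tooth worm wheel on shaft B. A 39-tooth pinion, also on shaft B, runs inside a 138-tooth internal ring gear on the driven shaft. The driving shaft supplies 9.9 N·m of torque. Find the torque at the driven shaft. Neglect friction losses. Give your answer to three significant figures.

worm 32/4 = 8 → τ = 9.9·8 = 79.2 N·m
internal gear 138/39 = 3.5385 → τ = 79.2·3.5385 = 280.25 N·m

280 N·m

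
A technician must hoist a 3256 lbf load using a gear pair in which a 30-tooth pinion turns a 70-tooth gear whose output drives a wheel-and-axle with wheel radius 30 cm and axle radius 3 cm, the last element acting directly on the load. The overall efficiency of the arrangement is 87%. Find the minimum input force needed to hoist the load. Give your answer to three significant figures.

Gear pair MA = 70/30 = 2.3333.
Wheel-and-axle MA = R/r = 30/3 = 10.
Combined ideal MA = 2.3333 × 10 = 23.333.
Actual MA = 23.333 × 0.87 = 20.3.
Effort = load / actual MA = 3256 / 20.3 = 160.39 lbf.

160 lbf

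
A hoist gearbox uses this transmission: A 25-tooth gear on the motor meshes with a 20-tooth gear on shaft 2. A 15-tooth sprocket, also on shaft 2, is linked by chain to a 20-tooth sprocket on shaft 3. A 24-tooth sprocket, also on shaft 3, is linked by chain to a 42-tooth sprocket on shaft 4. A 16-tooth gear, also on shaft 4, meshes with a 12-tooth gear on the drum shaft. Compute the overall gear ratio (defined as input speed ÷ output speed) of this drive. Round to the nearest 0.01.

Each stage contributes driven/driver: gear mesh 20/25 = 0.8, chain 20/15 = 1.3333, chain 42/24 = 1.75, gear mesh 12/16 = 0.75.
Overall: 0.8 × 1.3333 × 1.75 × 0.75 = 1.4.

1.40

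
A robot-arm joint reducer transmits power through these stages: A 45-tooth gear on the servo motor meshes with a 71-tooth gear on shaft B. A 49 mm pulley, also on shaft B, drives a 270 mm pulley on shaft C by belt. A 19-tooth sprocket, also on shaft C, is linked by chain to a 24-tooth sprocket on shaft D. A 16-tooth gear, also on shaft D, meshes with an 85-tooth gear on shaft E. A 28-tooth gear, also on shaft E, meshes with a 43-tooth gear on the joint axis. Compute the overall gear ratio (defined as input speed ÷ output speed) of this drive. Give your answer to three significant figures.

89.6

Each stage contributes driven/driver: gear mesh 71/45 = 1.5778, belt 270/49 = 5.5102, chain 24/19 = 1.2632, gear mesh 85/16 = 5.3125, gear mesh 43/28 = 1.5357.
Overall: 1.5778 × 5.5102 × 1.2632 × 5.3125 × 1.5357 = 89.594.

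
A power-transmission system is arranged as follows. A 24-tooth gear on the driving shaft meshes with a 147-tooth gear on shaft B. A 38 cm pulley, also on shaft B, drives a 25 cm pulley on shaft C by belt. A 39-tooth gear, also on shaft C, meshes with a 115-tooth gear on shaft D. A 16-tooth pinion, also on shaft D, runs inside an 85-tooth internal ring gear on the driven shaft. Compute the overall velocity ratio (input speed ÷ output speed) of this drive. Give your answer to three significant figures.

Each stage contributes driven/driver: gear mesh 147/24 = 6.125, belt 25/38 = 0.65789, gear mesh 115/39 = 2.9487, internal gear 85/16 = 5.3125.
Overall: 6.125 × 0.65789 × 2.9487 × 5.3125 = 63.124.

63.1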